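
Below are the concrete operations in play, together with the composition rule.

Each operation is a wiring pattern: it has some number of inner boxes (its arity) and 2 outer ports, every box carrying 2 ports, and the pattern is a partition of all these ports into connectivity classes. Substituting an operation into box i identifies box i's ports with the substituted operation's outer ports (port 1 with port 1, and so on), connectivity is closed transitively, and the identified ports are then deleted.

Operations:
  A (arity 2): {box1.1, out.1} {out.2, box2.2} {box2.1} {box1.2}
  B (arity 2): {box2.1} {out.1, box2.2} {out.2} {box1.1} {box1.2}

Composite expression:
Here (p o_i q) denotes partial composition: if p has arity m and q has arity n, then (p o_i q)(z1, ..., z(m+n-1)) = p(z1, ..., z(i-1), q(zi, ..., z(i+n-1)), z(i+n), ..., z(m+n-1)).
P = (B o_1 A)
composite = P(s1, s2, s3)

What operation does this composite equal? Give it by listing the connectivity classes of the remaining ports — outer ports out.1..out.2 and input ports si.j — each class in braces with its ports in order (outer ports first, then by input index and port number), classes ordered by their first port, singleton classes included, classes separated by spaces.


{out.1, s3.2} {out.2} {s1.1} {s1.2} {s2.1} {s2.2} {s3.1}

Two ports join when wires chain via B-identified ports.
after A, the pattern on (s1, s2) reads {out.1, s1.1} {out.2, s2.2} {s1.2} {s2.1} (out.j = its outer ports)
after B, the pattern on (s1, s2, s3) reads {out.1, s3.2} {out.2} {s1.1} {s1.2} {s2.1} {s2.2} {s3.1} (out.j = its outer ports)


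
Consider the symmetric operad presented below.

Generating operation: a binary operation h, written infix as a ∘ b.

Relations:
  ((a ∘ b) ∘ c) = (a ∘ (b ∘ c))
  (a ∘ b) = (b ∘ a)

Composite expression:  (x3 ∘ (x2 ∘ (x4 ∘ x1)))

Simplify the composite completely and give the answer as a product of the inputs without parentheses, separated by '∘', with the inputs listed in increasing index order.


Key point: h commutes, so take the x-inputs in any fixed order.
(x4 ∘ x1) collapses to x4 ∘ x1
(x2 ∘ (x4 ∘ x1)) collapses to x2 ∘ x4 ∘ x1
(x3 ∘ (x2 ∘ (x4 ∘ x1))) collapses to x3 ∘ x2 ∘ x4 ∘ x1
putting the inputs in ascending order: x1 ∘ x2 ∘ x3 ∘ x4

x1 ∘ x2 ∘ x3 ∘ x4


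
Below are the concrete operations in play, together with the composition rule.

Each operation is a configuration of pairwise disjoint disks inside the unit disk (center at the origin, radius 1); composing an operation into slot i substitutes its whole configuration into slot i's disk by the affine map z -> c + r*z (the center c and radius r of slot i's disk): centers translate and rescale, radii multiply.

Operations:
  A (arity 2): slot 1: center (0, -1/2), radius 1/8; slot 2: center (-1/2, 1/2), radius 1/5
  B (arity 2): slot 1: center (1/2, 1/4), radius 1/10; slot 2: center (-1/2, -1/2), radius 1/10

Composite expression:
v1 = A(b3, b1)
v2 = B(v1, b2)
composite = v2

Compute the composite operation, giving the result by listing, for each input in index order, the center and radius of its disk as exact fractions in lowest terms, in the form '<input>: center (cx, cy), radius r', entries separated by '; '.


Only the slot chain above each b matters under B; compose those maps.
input b3: composing its 2 substitution steps yields center (1/2, 1/5), radius 1/80
input b1: composing its 2 substitution steps yields center (9/20, 3/10), radius 1/50
input b2: composing its 1 substitution step yields center (-1/2, -1/2), radius 1/10

b1: center (9/20, 3/10), radius 1/50; b2: center (-1/2, -1/2), radius 1/10; b3: center (1/2, 1/5), radius 1/80


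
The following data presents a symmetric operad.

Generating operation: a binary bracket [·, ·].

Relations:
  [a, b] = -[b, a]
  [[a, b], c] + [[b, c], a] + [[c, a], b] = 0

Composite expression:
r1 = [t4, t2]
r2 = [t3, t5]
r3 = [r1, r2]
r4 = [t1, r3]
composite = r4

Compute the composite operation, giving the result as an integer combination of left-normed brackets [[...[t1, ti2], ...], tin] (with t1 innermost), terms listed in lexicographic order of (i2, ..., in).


Expand each bracket as ab - ba; the t1-initial words give the coefficients.
Composite bracket: [t1, [[t4, t2], [t3, t5]]]
Expanding via [a, b] = ab - ba: 16 signed words (2^4 = 16).
Only words starting with t1 matter:
  the word t1t2t4t3t5 carries sign -1 and contributes -[[[[t1, t2], t4], t3], t5]
  the word t1t2t4t5t3 carries sign +1 and contributes +[[[[t1, t2], t4], t5], t3]
  the word t1t3t5t2t4 carries sign +1 and contributes +[[[[t1, t3], t5], t2], t4]
  the word t1t3t5t4t2 carries sign -1 and contributes -[[[[t1, t3], t5], t4], t2]
  the word t1t4t2t3t5 carries sign +1 and contributes +[[[[t1, t4], t2], t3], t5]
  the word t1t4t2t5t3 carries sign -1 and contributes -[[[[t1, t4], t2], t5], t3]
  the word t1t5t3t2t4 carries sign -1 and contributes -[[[[t1, t5], t3], t2], t4]
  the word t1t5t3t4t2 carries sign +1 and contributes +[[[[t1, t5], t3], t4], t2]

-[[[[t1, t2], t4], t3], t5] + [[[[t1, t2], t4], t5], t3] + [[[[t1, t3], t5], t2], t4] - [[[[t1, t3], t5], t4], t2] + [[[[t1, t4], t2], t3], t5] - [[[[t1, t4], t2], t5], t3] - [[[[t1, t5], t3], t2], t4] + [[[[t1, t5], t3], t4], t2]


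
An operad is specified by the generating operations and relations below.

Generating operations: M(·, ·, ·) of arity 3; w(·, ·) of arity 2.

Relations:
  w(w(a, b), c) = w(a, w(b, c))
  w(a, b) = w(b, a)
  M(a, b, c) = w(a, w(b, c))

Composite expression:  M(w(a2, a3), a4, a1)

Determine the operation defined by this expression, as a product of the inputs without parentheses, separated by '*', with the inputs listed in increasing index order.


a1 * a2 * a3 * a4

With M associative and commutative, the a-input set is all that matters.
w(a2, a3) linearizes to a2 * a3
M(w(a2, a3), a4, a1) linearizes to a2 * a3 * a4 * a1
putting the inputs in ascending order: a1 * a2 * a3 * a4


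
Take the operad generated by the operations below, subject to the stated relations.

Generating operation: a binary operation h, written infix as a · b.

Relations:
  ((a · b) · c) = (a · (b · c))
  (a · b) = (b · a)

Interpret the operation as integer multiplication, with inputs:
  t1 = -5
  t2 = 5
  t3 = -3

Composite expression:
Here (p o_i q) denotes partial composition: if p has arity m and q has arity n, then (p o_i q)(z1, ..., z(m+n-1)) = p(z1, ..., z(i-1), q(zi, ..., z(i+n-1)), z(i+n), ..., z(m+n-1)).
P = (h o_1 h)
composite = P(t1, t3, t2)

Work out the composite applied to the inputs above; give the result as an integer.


75


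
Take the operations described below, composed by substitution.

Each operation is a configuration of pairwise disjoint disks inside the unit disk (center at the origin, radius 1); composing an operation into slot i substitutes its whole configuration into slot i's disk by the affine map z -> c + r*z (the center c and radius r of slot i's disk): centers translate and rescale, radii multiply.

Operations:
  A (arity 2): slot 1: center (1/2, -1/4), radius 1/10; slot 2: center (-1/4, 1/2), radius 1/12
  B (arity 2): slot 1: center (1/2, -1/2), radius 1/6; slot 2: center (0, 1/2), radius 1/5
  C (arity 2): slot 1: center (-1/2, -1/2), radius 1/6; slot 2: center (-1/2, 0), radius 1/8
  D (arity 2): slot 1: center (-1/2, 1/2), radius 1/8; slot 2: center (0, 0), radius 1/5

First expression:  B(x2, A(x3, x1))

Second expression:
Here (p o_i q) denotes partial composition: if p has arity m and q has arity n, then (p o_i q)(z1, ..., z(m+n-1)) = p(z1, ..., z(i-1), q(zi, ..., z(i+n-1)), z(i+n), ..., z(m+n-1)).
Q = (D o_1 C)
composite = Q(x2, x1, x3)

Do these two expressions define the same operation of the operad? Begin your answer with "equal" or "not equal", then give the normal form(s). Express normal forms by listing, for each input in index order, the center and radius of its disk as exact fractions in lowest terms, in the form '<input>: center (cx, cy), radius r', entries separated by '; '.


not equal — first x1: center (-1/20, 3/5), radius 1/60; x2: center (1/2, -1/2), radius 1/6; x3: center (1/10, 9/20), radius 1/50, second x1: center (-9/16, 1/2), radius 1/64; x2: center (-9/16, 7/16), radius 1/48; x3: center (0, 0), radius 1/5


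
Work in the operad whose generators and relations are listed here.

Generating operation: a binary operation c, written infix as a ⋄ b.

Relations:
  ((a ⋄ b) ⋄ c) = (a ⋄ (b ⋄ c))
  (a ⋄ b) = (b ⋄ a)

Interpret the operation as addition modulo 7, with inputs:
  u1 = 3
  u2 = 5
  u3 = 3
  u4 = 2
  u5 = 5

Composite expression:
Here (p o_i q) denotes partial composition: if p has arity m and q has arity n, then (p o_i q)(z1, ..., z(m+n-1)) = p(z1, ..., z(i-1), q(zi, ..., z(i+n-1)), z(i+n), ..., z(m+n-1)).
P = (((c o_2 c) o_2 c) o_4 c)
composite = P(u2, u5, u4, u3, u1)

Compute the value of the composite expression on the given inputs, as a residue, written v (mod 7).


4 (mod 7)


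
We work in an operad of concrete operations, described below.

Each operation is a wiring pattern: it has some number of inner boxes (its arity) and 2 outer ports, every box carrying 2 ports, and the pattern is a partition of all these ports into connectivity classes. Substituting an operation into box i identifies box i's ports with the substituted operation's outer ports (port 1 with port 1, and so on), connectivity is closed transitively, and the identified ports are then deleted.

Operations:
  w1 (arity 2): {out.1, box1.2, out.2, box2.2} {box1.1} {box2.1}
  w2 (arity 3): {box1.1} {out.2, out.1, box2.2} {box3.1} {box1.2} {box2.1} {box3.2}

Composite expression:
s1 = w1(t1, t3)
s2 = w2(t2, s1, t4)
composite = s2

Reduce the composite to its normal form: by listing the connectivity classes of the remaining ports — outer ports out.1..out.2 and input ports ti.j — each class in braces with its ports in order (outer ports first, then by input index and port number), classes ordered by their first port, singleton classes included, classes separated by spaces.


Treat the ports identified at w2 as solder joints: merge, then drop.
through w1, on inputs (t1, t3): {out.1, out.2, t1.2, t3.2} {t1.1} {t3.1} (out.j = stage outer ports)
through w2, on inputs (t2, t1, t3, t4): {out.1, out.2, t1.2, t3.2} {t1.1} {t2.1} {t2.2} {t3.1} {t4.1} {t4.2} (out.j = stage outer ports)

{out.1, out.2, t1.2, t3.2} {t1.1} {t2.1} {t2.2} {t3.1} {t4.1} {t4.2}


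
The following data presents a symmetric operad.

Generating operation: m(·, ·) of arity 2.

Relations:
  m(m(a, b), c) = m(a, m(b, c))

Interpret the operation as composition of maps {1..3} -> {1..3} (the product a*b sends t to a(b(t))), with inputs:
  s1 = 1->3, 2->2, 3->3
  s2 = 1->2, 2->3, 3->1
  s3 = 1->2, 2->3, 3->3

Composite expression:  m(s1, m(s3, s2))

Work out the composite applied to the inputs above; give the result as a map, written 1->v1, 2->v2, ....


m(s3, s2) = 1->3, 2->3, 3->2
m(s1, m(s3, s2)) = 1->3, 2->3, 3->2

1->3, 2->3, 3->2


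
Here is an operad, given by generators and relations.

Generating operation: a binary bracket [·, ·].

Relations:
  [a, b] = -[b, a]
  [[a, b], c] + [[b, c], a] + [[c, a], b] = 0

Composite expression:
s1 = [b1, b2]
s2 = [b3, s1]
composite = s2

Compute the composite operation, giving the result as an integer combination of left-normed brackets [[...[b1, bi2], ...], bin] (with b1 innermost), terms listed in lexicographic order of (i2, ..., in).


A multilinear Lie element is pinned by b1-initial words (b1 innermost).
Composite bracket: [b3, [b1, b2]]
Expanding via [a, b] = ab - ba: 4 signed words (2^2 = 4).
Collect the words opening with b1:
  word b1b2b3 has sign -1, contributing -[[b1, b2], b3]

-[[b1, b2], b3]


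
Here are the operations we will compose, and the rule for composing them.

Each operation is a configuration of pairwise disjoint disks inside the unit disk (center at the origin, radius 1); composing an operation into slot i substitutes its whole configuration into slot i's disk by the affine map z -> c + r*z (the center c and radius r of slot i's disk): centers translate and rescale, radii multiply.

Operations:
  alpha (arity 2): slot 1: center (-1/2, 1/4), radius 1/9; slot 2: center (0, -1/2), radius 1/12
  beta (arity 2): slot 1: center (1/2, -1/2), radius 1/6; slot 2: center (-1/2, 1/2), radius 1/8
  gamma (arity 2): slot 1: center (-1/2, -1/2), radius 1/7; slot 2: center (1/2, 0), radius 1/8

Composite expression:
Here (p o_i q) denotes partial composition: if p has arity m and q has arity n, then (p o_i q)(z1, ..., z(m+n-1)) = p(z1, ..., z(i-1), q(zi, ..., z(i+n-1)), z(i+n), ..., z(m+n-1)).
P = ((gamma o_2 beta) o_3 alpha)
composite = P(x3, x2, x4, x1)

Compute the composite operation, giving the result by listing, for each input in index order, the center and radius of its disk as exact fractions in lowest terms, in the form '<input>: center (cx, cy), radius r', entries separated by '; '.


x1: center (7/16, 7/128), radius 1/768; x2: center (9/16, -1/16), radius 1/48; x3: center (-1/2, -1/2), radius 1/7; x4: center (55/128, 17/256), radius 1/576


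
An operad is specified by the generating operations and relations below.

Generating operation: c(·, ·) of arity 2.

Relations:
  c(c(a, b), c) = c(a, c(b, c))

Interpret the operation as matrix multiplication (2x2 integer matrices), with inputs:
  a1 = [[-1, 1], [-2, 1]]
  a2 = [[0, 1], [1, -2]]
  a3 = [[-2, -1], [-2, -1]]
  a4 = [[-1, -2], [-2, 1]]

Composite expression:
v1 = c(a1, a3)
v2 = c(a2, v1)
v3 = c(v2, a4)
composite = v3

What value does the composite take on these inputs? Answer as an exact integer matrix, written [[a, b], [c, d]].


c(a1, a3) = [[0, 0], [2, 1]]
c(a2, c(a1, a3)) = [[2, 1], [-4, -2]]
c(c(a2, c(a1, a3)), a4) = [[-4, -3], [8, 6]]

[[-4, -3], [8, 6]]


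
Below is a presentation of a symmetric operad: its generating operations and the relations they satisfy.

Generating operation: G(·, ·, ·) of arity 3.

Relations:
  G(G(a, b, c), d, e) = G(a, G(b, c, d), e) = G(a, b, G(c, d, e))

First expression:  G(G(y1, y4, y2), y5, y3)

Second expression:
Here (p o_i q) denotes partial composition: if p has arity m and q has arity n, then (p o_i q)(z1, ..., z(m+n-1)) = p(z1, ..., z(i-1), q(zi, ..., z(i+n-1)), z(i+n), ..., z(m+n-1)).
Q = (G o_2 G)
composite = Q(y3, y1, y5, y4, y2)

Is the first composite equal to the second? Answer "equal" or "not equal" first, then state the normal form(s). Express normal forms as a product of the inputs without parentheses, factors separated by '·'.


not equal: they reduce to y1 · y4 · y2 · y5 · y3 and y3 · y1 · y5 · y4 · y2

The first expression reduces to y1 · y4 · y2 · y5 · y3
The second expression reduces to y3 · y1 · y5 · y4 · y2
The forms do not match — not equal.


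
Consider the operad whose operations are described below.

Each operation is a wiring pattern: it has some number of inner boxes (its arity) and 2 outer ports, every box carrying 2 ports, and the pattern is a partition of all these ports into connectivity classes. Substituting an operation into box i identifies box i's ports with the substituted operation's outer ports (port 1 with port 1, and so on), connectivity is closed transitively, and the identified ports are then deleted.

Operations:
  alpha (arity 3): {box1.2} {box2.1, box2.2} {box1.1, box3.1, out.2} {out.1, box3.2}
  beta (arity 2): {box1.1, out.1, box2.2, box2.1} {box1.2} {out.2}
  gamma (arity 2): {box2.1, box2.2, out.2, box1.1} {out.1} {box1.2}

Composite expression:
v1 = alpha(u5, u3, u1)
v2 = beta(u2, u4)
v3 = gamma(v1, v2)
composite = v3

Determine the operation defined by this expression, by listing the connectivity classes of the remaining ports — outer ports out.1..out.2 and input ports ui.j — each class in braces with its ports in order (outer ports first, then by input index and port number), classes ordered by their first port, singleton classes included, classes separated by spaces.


{out.1} {out.2, u1.2, u2.1, u4.1, u4.2} {u1.1, u5.1} {u2.2} {u3.1, u3.2} {u5.2}

Treat the ports identified at gamma as solder joints: merge, then drop.
after alpha, the pattern on (u5, u3, u1) reads {out.1, u1.2} {out.2, u1.1, u5.1} {u3.1, u3.2} {u5.2} (out.j = its outer ports)
after beta, the pattern on (u2, u4) reads {out.1, u2.1, u4.1, u4.2} {out.2} {u2.2} (out.j = its outer ports)
after gamma, the pattern on (u5, u3, u1, u2, u4) reads {out.1} {out.2, u1.2, u2.1, u4.1, u4.2} {u1.1, u5.1} {u2.2} {u3.1, u3.2} {u5.2} (out.j = its outer ports)


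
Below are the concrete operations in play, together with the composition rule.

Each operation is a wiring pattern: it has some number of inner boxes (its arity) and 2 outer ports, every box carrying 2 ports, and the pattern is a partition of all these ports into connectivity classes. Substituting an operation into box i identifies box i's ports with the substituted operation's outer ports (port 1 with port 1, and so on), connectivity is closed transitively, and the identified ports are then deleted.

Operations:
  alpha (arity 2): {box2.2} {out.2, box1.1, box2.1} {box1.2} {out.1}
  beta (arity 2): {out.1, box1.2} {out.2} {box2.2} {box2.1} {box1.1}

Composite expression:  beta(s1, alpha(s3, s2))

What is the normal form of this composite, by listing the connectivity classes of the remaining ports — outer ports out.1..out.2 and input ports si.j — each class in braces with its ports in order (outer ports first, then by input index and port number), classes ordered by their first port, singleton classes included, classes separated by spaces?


Reachability decides: close wires over beta-identified ports.
stage alpha: inputs (s3, s2), connectivity {out.1} {out.2, s2.1, s3.1} {s2.2} {s3.2}, out.j its boundary
stage beta: inputs (s1, s3, s2), connectivity {out.1, s1.2} {out.2} {s1.1} {s2.1, s3.1} {s2.2} {s3.2}, out.j its boundary

{out.1, s1.2} {out.2} {s1.1} {s2.1, s3.1} {s2.2} {s3.2}


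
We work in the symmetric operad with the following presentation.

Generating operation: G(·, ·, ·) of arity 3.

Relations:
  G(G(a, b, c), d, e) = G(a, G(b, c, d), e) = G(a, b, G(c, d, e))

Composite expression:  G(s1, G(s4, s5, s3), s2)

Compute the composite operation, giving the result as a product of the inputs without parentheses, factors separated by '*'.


Associativity of G dissolves the nesting; only the s-input order survives.
G(s4, s5, s3) collapses to s4 * s5 * s3
G(s1, G(s4, s5, s3), s2) collapses to s1 * s4 * s5 * s3 * s2

s1 * s4 * s5 * s3 * s2


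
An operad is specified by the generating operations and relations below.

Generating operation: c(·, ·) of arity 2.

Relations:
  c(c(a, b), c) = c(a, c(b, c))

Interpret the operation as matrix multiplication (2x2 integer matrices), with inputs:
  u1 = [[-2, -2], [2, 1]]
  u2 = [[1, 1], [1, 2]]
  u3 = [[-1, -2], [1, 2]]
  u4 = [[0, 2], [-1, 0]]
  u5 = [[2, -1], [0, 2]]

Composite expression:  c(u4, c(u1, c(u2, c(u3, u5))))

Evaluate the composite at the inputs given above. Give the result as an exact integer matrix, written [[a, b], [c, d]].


[[4, 6], [4, 6]]

c(u3, u5) = [[-2, -3], [2, 3]]
c(u2, c(u3, u5)) = [[0, 0], [2, 3]]
c(u1, c(u2, c(u3, u5))) = [[-4, -6], [2, 3]]
c(u4, c(u1, c(u2, c(u3, u5)))) = [[4, 6], [4, 6]]


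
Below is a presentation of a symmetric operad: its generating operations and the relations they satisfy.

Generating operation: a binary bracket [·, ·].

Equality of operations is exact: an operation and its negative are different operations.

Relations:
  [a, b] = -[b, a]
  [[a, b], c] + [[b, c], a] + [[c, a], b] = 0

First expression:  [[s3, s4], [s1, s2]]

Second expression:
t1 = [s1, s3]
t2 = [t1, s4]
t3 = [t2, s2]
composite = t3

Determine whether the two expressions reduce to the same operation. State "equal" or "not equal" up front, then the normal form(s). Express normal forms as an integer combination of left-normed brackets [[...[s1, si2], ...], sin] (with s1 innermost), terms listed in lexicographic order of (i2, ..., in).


Normal form of the first expression: -[[[s1, s2], s3], s4] + [[[s1, s2], s4], s3]
Normal form of the second expression: [[[s1, s3], s4], s2]
No match — not equal.

not equal; the first gives -[[[s1, s2], s3], s4] + [[[s1, s2], s4], s3] and the second [[[s1, s3], s4], s2]


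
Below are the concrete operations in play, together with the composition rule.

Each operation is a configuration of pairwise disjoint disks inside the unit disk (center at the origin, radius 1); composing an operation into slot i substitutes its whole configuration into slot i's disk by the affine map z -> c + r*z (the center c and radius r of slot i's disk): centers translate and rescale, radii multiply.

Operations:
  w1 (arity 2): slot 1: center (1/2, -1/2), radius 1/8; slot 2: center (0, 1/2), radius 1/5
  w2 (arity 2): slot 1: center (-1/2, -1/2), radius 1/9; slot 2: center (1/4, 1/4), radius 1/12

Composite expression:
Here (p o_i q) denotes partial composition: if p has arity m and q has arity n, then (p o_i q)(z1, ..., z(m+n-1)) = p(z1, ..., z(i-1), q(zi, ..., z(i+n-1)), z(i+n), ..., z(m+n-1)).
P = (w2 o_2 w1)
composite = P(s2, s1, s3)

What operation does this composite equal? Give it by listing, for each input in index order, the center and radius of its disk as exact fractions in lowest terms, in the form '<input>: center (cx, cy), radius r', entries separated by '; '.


Affine substitution under w2: radii multiply and s-centers shift.
s2: after 1 affine step, its disk has center (-1/2, -1/2), radius 1/9
s1: after 2 affine steps, its disk has center (7/24, 5/24), radius 1/96
s3: after 2 affine steps, its disk has center (1/4, 7/24), radius 1/60

s1: center (7/24, 5/24), radius 1/96; s2: center (-1/2, -1/2), radius 1/9; s3: center (1/4, 7/24), radius 1/60


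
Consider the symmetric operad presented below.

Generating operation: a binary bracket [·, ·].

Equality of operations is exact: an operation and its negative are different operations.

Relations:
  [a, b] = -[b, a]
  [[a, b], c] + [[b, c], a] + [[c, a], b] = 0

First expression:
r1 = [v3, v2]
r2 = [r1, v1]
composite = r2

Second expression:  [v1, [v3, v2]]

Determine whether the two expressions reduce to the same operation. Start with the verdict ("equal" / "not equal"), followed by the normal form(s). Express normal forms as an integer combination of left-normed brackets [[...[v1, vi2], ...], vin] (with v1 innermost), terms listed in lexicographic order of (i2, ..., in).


not equal — first [[v1, v2], v3] - [[v1, v3], v2], second -[[v1, v2], v3] + [[v1, v3], v2]

The first expression, normalized: [[v1, v2], v3] - [[v1, v3], v2]
The second expression, normalized: -[[v1, v2], v3] + [[v1, v3], v2]
The forms do not match — not equal.


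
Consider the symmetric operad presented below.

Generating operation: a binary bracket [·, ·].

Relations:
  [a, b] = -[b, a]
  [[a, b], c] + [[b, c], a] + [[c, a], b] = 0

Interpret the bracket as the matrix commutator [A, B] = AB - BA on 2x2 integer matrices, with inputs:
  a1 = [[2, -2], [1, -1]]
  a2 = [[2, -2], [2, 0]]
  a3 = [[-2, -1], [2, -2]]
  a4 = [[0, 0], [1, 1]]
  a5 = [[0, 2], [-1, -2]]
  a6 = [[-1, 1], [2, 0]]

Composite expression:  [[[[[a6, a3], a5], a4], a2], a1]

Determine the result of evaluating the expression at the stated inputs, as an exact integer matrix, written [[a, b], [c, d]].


[[-204, 156], [-228, 204]]

[a6, a3] = [[4, 1], [2, -4]]
[[a6, a3], a5] = [[-5, 14], [12, 5]]
[[[a6, a3], a5], a4] = [[14, 14], [-2, -14]]
[[[[a6, a3], a5], a4], a2] = [[24, -84], [-60, -24]]
[[[[[a6, a3], a5], a4], a2], a1] = [[-204, 156], [-228, 204]]


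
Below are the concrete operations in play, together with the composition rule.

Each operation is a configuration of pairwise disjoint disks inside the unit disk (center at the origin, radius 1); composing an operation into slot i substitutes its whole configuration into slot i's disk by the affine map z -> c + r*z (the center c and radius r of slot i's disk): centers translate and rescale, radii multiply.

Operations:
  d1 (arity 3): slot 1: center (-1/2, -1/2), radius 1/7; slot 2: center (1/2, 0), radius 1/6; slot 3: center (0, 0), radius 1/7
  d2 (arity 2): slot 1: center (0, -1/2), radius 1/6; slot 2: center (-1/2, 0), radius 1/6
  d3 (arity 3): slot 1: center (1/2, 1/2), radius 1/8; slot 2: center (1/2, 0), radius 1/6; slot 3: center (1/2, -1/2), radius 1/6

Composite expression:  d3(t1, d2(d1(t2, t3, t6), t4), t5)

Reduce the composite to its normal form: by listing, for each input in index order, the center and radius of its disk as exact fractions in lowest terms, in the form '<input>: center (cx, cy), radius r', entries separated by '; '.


t1: center (1/2, 1/2), radius 1/8; t2: center (35/72, -7/72), radius 1/252; t3: center (37/72, -1/12), radius 1/216; t4: center (5/12, 0), radius 1/36; t5: center (1/2, -1/2), radius 1/6; t6: center (1/2, -1/12), radius 1/252

Only the slot chain above each t matters under d3; compose those maps.
t1: after 1 affine step, its disk has center (1/2, 1/2), radius 1/8
t2: after 3 affine steps, its disk has center (35/72, -7/72), radius 1/252
t3: after 3 affine steps, its disk has center (37/72, -1/12), radius 1/216
t6: after 3 affine steps, its disk has center (1/2, -1/12), radius 1/252
t4: after 2 affine steps, its disk has center (5/12, 0), radius 1/36
t5: after 1 affine step, its disk has center (1/2, -1/2), radius 1/6


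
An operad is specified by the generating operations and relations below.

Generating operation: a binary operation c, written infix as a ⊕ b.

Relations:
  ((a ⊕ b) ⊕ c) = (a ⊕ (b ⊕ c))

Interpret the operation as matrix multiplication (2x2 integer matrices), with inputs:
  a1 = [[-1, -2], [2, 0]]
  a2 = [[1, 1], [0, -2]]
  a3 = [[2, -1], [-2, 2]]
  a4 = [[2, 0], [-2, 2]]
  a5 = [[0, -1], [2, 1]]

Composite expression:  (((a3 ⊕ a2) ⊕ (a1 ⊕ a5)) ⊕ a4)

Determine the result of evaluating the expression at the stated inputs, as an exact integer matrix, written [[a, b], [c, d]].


[[4, -20], [-12, 28]]

(a3 ⊕ a2) = [[2, 4], [-2, -6]]
(a1 ⊕ a5) = [[-4, -1], [0, -2]]
((a3 ⊕ a2) ⊕ (a1 ⊕ a5)) = [[-8, -10], [8, 14]]
(((a3 ⊕ a2) ⊕ (a1 ⊕ a5)) ⊕ a4) = [[4, -20], [-12, 28]]


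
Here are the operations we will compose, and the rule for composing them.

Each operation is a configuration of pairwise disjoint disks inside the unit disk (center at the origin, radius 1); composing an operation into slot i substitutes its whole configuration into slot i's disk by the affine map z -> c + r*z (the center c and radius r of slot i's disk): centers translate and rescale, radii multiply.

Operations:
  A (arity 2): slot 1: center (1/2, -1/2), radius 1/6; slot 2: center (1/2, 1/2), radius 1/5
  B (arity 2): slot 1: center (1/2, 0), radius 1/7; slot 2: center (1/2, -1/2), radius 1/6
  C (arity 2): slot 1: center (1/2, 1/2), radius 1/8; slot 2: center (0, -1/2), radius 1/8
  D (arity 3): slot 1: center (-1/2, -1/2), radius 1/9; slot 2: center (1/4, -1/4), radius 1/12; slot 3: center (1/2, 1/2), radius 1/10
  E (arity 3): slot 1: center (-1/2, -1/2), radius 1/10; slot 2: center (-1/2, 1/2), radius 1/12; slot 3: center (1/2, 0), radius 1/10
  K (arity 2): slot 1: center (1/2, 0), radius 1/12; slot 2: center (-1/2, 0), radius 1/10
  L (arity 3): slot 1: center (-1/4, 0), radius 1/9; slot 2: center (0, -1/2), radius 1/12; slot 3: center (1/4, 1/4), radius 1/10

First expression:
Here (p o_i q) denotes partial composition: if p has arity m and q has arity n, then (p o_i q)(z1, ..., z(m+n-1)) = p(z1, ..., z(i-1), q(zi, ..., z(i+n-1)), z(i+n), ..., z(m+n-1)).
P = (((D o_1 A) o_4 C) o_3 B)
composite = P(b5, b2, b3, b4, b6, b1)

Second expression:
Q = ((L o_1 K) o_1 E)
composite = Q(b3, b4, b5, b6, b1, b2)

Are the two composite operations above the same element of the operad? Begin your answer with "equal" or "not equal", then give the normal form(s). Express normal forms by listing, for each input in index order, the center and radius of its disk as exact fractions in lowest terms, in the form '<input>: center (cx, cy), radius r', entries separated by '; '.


In normal form, the first expression is b1: center (1/2, 9/20), radius 1/80; b2: center (-4/9, -4/9), radius 1/45; b3: center (7/24, -1/4), radius 1/84; b4: center (7/24, -7/24), radius 1/72; b5: center (-4/9, -5/9), radius 1/54; b6: center (11/20, 11/20), radius 1/80
In normal form, the second expression is b1: center (0, -1/2), radius 1/12; b2: center (1/4, 1/4), radius 1/10; b3: center (-43/216, -1/216), radius 1/1080; b4: center (-43/216, 1/216), radius 1/1296; b5: center (-41/216, 0), radius 1/1080; b6: center (-11/36, 0), radius 1/90
They disagree, so not equal.

not equal; first: b1: center (1/2, 9/20), radius 1/80; b2: center (-4/9, -4/9), radius 1/45; b3: center (7/24, -1/4), radius 1/84; b4: center (7/24, -7/24), radius 1/72; b5: center (-4/9, -5/9), radius 1/54; b6: center (11/20, 11/20), radius 1/80; second: b1: center (0, -1/2), radius 1/12; b2: center (1/4, 1/4), radius 1/10; b3: center (-43/216, -1/216), radius 1/1080; b4: center (-43/216, 1/216), radius 1/1296; b5: center (-41/216, 0), radius 1/1080; b6: center (-11/36, 0), radius 1/90


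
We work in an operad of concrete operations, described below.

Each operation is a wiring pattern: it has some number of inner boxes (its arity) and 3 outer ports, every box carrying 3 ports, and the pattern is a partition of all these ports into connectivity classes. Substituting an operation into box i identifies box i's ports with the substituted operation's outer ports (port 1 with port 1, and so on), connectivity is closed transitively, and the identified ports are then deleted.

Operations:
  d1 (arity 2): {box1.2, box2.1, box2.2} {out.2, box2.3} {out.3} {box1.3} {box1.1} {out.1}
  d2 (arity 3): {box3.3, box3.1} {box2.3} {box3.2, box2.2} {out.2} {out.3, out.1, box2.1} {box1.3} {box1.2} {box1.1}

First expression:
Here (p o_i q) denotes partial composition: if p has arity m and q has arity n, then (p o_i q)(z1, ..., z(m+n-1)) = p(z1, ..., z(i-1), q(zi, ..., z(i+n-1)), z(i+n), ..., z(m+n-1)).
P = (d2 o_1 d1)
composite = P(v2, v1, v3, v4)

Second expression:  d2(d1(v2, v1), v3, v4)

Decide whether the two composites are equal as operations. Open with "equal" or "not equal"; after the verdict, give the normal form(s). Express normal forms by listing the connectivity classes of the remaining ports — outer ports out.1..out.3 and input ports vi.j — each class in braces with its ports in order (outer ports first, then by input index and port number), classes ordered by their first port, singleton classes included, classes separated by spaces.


equal; the common form is {out.1, out.3, v3.1} {out.2} {v1.1, v1.2, v2.2} {v1.3} {v2.1} {v2.3} {v3.2, v4.2} {v3.3} {v4.1, v4.3}


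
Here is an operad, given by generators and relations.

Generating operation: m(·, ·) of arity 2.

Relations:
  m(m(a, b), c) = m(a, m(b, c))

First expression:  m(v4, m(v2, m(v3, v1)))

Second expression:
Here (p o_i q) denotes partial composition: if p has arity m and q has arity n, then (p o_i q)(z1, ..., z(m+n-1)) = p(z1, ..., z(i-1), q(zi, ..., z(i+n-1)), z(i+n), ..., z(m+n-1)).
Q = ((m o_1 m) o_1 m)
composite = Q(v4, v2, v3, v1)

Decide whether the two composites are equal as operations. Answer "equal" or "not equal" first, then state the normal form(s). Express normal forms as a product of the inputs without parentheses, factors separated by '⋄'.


equal — both sides give v4 ⋄ v2 ⋄ v3 ⋄ v1

The first composite normalizes to v4 ⋄ v2 ⋄ v3 ⋄ v1
The second composite normalizes to v4 ⋄ v2 ⋄ v3 ⋄ v1
Both agree, so they are equal.


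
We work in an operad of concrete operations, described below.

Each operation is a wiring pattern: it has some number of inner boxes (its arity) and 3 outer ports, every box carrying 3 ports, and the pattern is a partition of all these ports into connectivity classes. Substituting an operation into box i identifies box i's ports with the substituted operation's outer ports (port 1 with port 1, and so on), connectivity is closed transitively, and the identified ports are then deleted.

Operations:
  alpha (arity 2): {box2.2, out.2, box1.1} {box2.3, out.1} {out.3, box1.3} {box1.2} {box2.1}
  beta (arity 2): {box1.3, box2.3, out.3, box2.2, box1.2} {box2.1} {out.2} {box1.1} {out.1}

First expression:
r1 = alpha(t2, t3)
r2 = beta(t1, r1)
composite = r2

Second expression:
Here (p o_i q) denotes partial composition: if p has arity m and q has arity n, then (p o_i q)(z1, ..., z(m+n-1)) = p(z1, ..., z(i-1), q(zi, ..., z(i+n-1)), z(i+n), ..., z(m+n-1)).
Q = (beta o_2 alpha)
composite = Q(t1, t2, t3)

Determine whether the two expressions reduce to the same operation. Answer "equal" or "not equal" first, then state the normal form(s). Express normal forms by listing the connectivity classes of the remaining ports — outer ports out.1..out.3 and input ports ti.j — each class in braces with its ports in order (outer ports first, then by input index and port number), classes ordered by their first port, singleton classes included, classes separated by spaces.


The first composite normalizes to {out.1} {out.2} {out.3, t1.2, t1.3, t2.1, t2.3, t3.2} {t1.1} {t2.2} {t3.1} {t3.3}
The second composite normalizes to {out.1} {out.2} {out.3, t1.2, t1.3, t2.1, t2.3, t3.2} {t1.1} {t2.2} {t3.1} {t3.3}
Same normal form: equal.

equal — both sides give {out.1} {out.2} {out.3, t1.2, t1.3, t2.1, t2.3, t3.2} {t1.1} {t2.2} {t3.1} {t3.3}


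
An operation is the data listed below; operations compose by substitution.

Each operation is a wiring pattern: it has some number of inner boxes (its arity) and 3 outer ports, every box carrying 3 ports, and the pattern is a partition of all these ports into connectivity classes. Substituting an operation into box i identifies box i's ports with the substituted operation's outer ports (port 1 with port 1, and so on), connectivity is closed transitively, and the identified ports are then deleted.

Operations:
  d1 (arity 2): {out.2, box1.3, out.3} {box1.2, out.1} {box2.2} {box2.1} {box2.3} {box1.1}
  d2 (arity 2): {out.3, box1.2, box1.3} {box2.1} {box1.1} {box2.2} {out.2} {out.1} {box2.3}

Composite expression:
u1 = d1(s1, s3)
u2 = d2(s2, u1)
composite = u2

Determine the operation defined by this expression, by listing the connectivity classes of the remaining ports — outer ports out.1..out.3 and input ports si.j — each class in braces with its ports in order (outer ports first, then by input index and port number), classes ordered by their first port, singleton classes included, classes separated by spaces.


{out.1} {out.2} {out.3, s2.2, s2.3} {s1.1} {s1.2} {s1.3} {s2.1} {s3.1} {s3.2} {s3.3}

Treat the ports identified at d2 as solder joints: merge, then drop.
d1 over (s1, s3) gives {out.1, s1.2} {out.2, out.3, s1.3} {s1.1} {s3.1} {s3.2} {s3.3}, out.j being that stage's outer ports
d2 over (s2, s1, s3) gives {out.1} {out.2} {out.3, s2.2, s2.3} {s1.1} {s1.2} {s1.3} {s2.1} {s3.1} {s3.2} {s3.3}, out.j being that stage's outer ports


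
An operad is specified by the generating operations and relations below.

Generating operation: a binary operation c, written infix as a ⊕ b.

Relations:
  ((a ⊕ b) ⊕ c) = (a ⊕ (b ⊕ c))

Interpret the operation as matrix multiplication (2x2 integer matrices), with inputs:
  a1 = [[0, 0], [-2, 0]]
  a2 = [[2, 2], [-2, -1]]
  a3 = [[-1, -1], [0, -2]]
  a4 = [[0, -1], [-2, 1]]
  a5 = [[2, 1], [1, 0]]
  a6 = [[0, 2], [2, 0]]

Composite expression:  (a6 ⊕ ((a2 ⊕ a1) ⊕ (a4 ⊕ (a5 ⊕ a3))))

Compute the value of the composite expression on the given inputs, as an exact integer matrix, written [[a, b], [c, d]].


[[4, 4], [-8, -8]]

(a2 ⊕ a1) = [[-4, 0], [2, 0]]
(a5 ⊕ a3) = [[-2, -4], [-1, -1]]
(a4 ⊕ (a5 ⊕ a3)) = [[1, 1], [3, 7]]
((a2 ⊕ a1) ⊕ (a4 ⊕ (a5 ⊕ a3))) = [[-4, -4], [2, 2]]
(a6 ⊕ ((a2 ⊕ a1) ⊕ (a4 ⊕ (a5 ⊕ a3)))) = [[4, 4], [-8, -8]]


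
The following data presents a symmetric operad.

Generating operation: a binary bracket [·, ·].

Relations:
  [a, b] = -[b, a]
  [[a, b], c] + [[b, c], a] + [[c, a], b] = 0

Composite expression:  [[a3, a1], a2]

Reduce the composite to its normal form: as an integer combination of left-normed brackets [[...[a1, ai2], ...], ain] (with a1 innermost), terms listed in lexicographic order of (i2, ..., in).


A multilinear Lie element is pinned by a1-initial words (a1 innermost).
Composite bracket: [[a3, a1], a2]
Expanding via [a, b] = ab - ba: 4 signed words (2^2 = 4).
Only words starting with a1 matter:
  the word a1a3a2 carries sign -1 and contributes -[[a1, a3], a2]

-[[a1, a3], a2]


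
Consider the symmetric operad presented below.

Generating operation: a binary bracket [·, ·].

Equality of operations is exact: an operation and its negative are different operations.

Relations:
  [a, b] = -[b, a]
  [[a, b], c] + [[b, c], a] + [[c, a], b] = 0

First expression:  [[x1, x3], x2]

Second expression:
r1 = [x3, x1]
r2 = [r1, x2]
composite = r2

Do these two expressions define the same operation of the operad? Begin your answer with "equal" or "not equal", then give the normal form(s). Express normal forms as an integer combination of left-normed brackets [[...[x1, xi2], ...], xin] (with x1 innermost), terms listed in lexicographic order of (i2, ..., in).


not equal — first [[x1, x3], x2], second -[[x1, x3], x2]

Reducing the first expression gives [[x1, x3], x2]
Reducing the second expression gives -[[x1, x3], x2]
The forms do not match — not equal.


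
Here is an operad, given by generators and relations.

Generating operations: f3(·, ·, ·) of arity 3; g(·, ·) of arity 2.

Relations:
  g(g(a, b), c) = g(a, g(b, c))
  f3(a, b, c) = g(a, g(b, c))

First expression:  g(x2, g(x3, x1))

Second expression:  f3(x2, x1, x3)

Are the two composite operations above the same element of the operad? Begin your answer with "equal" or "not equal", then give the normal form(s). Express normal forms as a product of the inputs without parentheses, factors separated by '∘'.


The first composite normalizes to x2 ∘ x3 ∘ x1
The second composite normalizes to x2 ∘ x1 ∘ x3
Different reductions; not equal.

not equal — first x2 ∘ x3 ∘ x1, second x2 ∘ x1 ∘ x3


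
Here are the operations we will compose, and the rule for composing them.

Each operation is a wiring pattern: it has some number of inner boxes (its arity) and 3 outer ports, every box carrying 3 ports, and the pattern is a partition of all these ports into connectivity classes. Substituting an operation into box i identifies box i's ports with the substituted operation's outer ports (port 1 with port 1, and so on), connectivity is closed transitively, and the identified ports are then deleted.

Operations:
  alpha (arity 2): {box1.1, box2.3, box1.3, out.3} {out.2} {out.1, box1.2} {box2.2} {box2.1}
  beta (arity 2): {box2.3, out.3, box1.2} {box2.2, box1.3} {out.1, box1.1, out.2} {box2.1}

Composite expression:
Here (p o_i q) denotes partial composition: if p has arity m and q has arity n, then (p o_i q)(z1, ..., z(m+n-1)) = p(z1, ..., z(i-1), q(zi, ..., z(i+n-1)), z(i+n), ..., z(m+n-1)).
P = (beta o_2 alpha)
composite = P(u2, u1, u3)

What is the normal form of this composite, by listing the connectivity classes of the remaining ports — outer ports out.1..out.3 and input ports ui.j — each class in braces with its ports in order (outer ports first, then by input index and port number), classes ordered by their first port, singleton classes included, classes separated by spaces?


{out.1, out.2, u2.1} {out.3, u1.1, u1.3, u2.2, u3.3} {u1.2} {u2.3} {u3.1} {u3.2}

After gluing at beta, chains via deleted ports link the u-ports.
after alpha, the pattern on (u1, u3) reads {out.1, u1.2} {out.2} {out.3, u1.1, u1.3, u3.3} {u3.1} {u3.2} (out.j = its outer ports)
after beta, the pattern on (u2, u1, u3) reads {out.1, out.2, u2.1} {out.3, u1.1, u1.3, u2.2, u3.3} {u1.2} {u2.3} {u3.1} {u3.2} (out.j = its outer ports)


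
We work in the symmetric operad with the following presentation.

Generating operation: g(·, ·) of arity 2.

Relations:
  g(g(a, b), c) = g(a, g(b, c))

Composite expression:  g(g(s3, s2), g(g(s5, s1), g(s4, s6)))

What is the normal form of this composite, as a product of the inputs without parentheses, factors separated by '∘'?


s3 ∘ s2 ∘ s5 ∘ s1 ∘ s4 ∘ s6

The g-tree's shape is irrelevant; the s-reading-order decides.
g(s3, s2) collapses to s3 ∘ s2
g(s5, s1) collapses to s5 ∘ s1
g(s4, s6) collapses to s4 ∘ s6
g(g(s5, s1), g(s4, s6)) collapses to s5 ∘ s1 ∘ s4 ∘ s6
g(g(s3, s2), g(g(s5, s1), g(s4, s6))) collapses to s3 ∘ s2 ∘ s5 ∘ s1 ∘ s4 ∘ s6
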